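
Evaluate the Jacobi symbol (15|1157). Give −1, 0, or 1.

Reciprocity: 15 ≡ 3 and 1157 ≡ 1 (mod 4), so (15/1157) = +(1157/15).
Reduce top mod 15: now compute (2/15).
Pull out 2: since 15 ≡ 7 (mod 8), (2/15) = +1.
Reached (1/15) = 1. Collecting the sign flips along the way, the symbol is +1.

1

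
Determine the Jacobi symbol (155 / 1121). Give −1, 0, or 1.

1

Reciprocity: 155 ≡ 3 and 1121 ≡ 1 (mod 4), so (155/1121) = +(1121/155).
Reduce top mod 155: now compute (36/155).
Pull out 2^2: since 155 ≡ 3 (mod 8), (2/155) = -1, so (2/155)^2 = +1.
Reciprocity: 9 ≡ 1 and 155 ≡ 3 (mod 4), so (9/155) = +(155/9).
Reduce top mod 9: now compute (2/9).
Pull out 2: since 9 ≡ 1 (mod 8), (2/9) = +1.
Reached (1/9) = 1. Collecting the sign flips along the way, the symbol is +1.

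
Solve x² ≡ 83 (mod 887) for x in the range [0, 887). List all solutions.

227, 660

Since 887 ≡ 3 (mod 4), a square root of 83 is 83^((887+1)/4) = 83^222 mod 887.
Repeated squaring: 83^2≡680, 83^4≡273, 83^8≡21, 83^16≡441, 83^32≡228, 83^64≡538, 83^128≡282 (mod 887).
83^222 = 83^(128+64+16+8+4+2) ≡ 227 (mod 887).
Check: 227² = 51529 ≡ 83 (mod 887). The two roots are 227 and 660.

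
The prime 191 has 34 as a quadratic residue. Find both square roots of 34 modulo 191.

Since 191 ≡ 3 (mod 4), a square root of 34 is 34^((191+1)/4) = 34^48 mod 191.
Repeated squaring: 34^2≡10, 34^4≡100, 34^8≡68, 34^16≡40, 34^32≡72 (mod 191).
34^48 = 34^(32+16) ≡ 15 (mod 191).
Check: 15² = 225 ≡ 34 (mod 191). The two roots are 15 and 176.

15, 176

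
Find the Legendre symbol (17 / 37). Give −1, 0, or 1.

-1

Reciprocity: 17 ≡ 1 and 37 ≡ 1 (mod 4), so (17/37) = +(37/17).
Reduce top mod 17: now compute (3/17).
Reciprocity: 3 ≡ 3 and 17 ≡ 1 (mod 4), so (3/17) = +(17/3).
Reduce top mod 3: now compute (2/3).
Pull out 2: since 3 ≡ 3 (mod 8), (2/3) = -1.
Reached (1/3) = 1. Collecting the sign flips along the way, the symbol is -1.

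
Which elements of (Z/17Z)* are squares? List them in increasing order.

Square k = 1,…,8 (k and 17−k give the same square):
1²=1, 2²=4, 3²=9, 4²=16, 5²≡8, 6²≡2, 7²≡15, 8²≡13 (mod 17).
So the quadratic residues mod 17 are {1, 2, 4, 8, 9, 13, 15, 16}.

1, 2, 4, 8, 9, 13, 15, 16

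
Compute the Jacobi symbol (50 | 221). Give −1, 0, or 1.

-1

Pull out 2: since 221 ≡ 5 (mod 8), (2/221) = -1.
Reciprocity: 25 ≡ 1 and 221 ≡ 1 (mod 4), so (25/221) = +(221/25).
Reduce top mod 25: now compute (21/25).
Reciprocity: 21 ≡ 1 and 25 ≡ 1 (mod 4), so (21/25) = +(25/21).
Reduce top mod 21: now compute (4/21).
Pull out 2^2: since 21 ≡ 5 (mod 8), (2/21) = -1, so (2/21)^2 = +1.
Reached (1/21) = 1. Collecting the sign flips along the way, the symbol is -1.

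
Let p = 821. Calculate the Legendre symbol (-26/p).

1

Euler's criterion: (-26/821) ≡ 795^410 (mod 821).
795^2 ≡ 676 (mod 821)
795^4 ≡ 500 (mod 821)
795^8 ≡ 416 (mod 821)
795^16 ≡ 646 (mod 821)
795^32 ≡ 248 (mod 821)
795^64 ≡ 750 (mod 821)
795^128 ≡ 115 (mod 821)
795^256 ≡ 89 (mod 821)
795^410 = 795^(256+128+16+8+2) ≡ 1 (mod 821).
Result is 1, so (-26/821) = 1.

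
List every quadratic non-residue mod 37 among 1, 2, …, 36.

Square k = 1,…,18 (k and 37−k give the same square):
1²=1, 2²=4, 3²=9, 4²=16, 5²=25, 6²=36, 7²≡12, 8²≡27, 9²≡7, 10²≡26, 11²≡10, 12²≡33, 13²≡21, 14²≡11, 15²≡3, 16²≡34, 17²≡30, 18²≡28 (mod 37).
The residues are {1, 3, 4, 7, 9, 10, 11, 12, 16, 21, 25, 26, 27, 28, 30, 33, 34, 36}; the non-residues are the remaining 18 nonzero classes.

2 5 6 8 13 14 15 17 18 19 20 22 23 24 29 31 32 35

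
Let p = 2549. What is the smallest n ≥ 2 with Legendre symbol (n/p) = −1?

2

(2/2549) = −1, so 2 is the smallest positive non-residue mod 2549.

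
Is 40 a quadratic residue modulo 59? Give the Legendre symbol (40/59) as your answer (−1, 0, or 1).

-1

Euler's criterion: (40/59) ≡ 40^29 (mod 59).
40^2 ≡ 7 (mod 59)
40^4 ≡ 49 (mod 59)
40^8 ≡ 41 (mod 59)
40^16 ≡ 29 (mod 59)
40^29 = 40^(16+8+4+1) ≡ 58 (mod 59).
Result is 58 ≡ −1, so (40/59) = −1.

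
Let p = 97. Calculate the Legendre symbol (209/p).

First reduce: 209 ≡ 15 (mod 97).
Reciprocity: 15 ≡ 3 and 97 ≡ 1 (mod 4), so (15/97) = +(97/15).
Reduce top mod 15: now compute (7/15).
Reciprocity: 7 ≡ 3 and 15 ≡ 3 (mod 4), so (7/15) = −(15/7).
Reduce top mod 7: now compute (1/7).
Reached (1/7) = 1. Collecting the sign flips along the way, the symbol is -1.

-1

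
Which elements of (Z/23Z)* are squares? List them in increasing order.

Square k = 1,…,11 (k and 23−k give the same square):
1²=1, 2²=4, 3²=9, 4²=16, 5²≡2, 6²≡13, 7²≡3, 8²≡18, 9²≡12, 10²≡8, 11²≡6 (mod 23).
So the quadratic residues mod 23 are {1, 2, 3, 4, 6, 8, 9, 12, 13, 16, 18}.

1 2 3 4 6 8 9 12 13 16 18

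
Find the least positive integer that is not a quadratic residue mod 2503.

(2/2503) = +1, so 2 is a residue.
(3/2503) = −1, so 3 is the smallest positive non-residue mod 2503.

3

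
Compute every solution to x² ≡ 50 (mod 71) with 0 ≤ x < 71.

Since 71 ≡ 3 (mod 4), a square root of 50 is 50^((71+1)/4) = 50^18 mod 71.
Repeated squaring: 50^2≡15, 50^4≡12, 50^8≡2, 50^16≡4 (mod 71).
50^18 = 50^(16+2) ≡ 60 (mod 71).
Check: 60² = 3600 ≡ 50 (mod 71). The two roots are 11 and 60.

11, 60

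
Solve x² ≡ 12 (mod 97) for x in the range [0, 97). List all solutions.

97 ≡ 1 (mod 4), so we find a root by search.
Trying successive values, 20² = 400 ≡ 12 (mod 97). The other root is 97 − 20 = 77.

20, 77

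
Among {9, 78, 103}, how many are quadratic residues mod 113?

1

(9/113) = +1 → QR.
(78/113) = -1 → non-residue.
(103/113) = -1 → non-residue.
Total quadratic residues among the 3: 1.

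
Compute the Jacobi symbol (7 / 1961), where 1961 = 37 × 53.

1

Reciprocity: 7 ≡ 3 and 1961 ≡ 1 (mod 4), so (7/1961) = +(1961/7).
Reduce top mod 7: now compute (1/7).
Reached (1/7) = 1. Collecting the sign flips along the way, the symbol is +1.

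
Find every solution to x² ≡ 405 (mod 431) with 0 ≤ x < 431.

Since 431 ≡ 3 (mod 4), a square root of 405 is 405^((431+1)/4) = 405^108 mod 431.
Repeated squaring: 405^2≡245, 405^4≡116, 405^8≡95, 405^16≡405, 405^32≡245, 405^64≡116 (mod 431).
405^108 = 405^(64+32+8+4) ≡ 95 (mod 431).
Check: 95² = 9025 ≡ 405 (mod 431). The two roots are 95 and 336.

95, 336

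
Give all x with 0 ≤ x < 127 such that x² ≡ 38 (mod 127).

61, 66

Since 127 ≡ 3 (mod 4), a square root of 38 is 38^((127+1)/4) = 38^32 mod 127.
Repeated squaring: 38^2≡47, 38^4≡50, 38^8≡87, 38^16≡76, 38^32≡61 (mod 127).
38^32 = 38^(32) ≡ 61 (mod 127).
Check: 61² = 3721 ≡ 38 (mod 127). The two roots are 61 and 66.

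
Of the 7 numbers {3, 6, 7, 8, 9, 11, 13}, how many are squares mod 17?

3

(3/17) = -1 → non-residue.
(6/17) = -1 → non-residue.
(7/17) = -1 → non-residue.
(8/17) = +1 → QR.
(9/17) = +1 → QR.
(11/17) = -1 → non-residue.
(13/17) = +1 → QR.
Total quadratic residues among the 7: 3.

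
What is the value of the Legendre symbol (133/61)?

Euler's criterion: (133/61) ≡ 11^30 (mod 61).
11^2 ≡ 60 (mod 61)
11^4 ≡ 1 (mod 61)
11^8 ≡ 1 (mod 61)
11^16 ≡ 1 (mod 61)
11^30 = 11^(16+8+4+2) ≡ 60 (mod 61).
Result is 60 ≡ −1, so (133/61) = −1.

-1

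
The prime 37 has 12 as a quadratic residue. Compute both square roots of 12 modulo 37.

37 ≡ 1 (mod 4), so we find a root by search.
Trying successive values, 7² = 49 ≡ 12 (mod 37). The other root is 37 − 7 = 30.

7, 30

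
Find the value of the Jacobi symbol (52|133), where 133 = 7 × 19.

Pull out 2^2: since 133 ≡ 5 (mod 8), (2/133) = -1, so (2/133)^2 = +1.
Reciprocity: 13 ≡ 1 and 133 ≡ 1 (mod 4), so (13/133) = +(133/13).
Reduce top mod 13: now compute (3/13).
Reciprocity: 3 ≡ 3 and 13 ≡ 1 (mod 4), so (3/13) = +(13/3).
Reduce top mod 3: now compute (1/3).
Reached (1/3) = 1. Collecting the sign flips along the way, the symbol is +1.

1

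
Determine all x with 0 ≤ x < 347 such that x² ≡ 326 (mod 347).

Since 347 ≡ 3 (mod 4), a square root of 326 is 326^((347+1)/4) = 326^87 mod 347.
Repeated squaring: 326^2≡94, 326^4≡161, 326^8≡243, 326^16≡59, 326^32≡11, 326^64≡121 (mod 347).
326^87 = 326^(64+16+4+2+1) ≡ 275 (mod 347).
Check: 275² = 75625 ≡ 326 (mod 347). The two roots are 72 and 275.

72, 275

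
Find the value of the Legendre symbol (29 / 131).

-1

Reciprocity: 29 ≡ 1 and 131 ≡ 3 (mod 4), so (29/131) = +(131/29).
Reduce top mod 29: now compute (15/29).
Reciprocity: 15 ≡ 3 and 29 ≡ 1 (mod 4), so (15/29) = +(29/15).
Reduce top mod 15: now compute (14/15).
Pull out 2: since 15 ≡ 7 (mod 8), (2/15) = +1.
Reciprocity: 7 ≡ 3 and 15 ≡ 3 (mod 4), so (7/15) = −(15/7).
Reduce top mod 7: now compute (1/7).
Reached (1/7) = 1. Collecting the sign flips along the way, the symbol is -1.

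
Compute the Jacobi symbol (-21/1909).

First reduce: -21 ≡ 1888 (mod 1909).
Pull out 2^5: since 1909 ≡ 5 (mod 8), (2/1909) = -1, so (2/1909)^5 = -1.
Reciprocity: 59 ≡ 3 and 1909 ≡ 1 (mod 4), so (59/1909) = +(1909/59).
Reduce top mod 59: now compute (21/59).
Reciprocity: 21 ≡ 1 and 59 ≡ 3 (mod 4), so (21/59) = +(59/21).
Reduce top mod 21: now compute (17/21).
Reciprocity: 17 ≡ 1 and 21 ≡ 1 (mod 4), so (17/21) = +(21/17).
Reduce top mod 17: now compute (4/17).
Pull out 2^2: since 17 ≡ 1 (mod 8), (2/17) = +1, so (2/17)^2 = +1.
Reached (1/17) = 1. Collecting the sign flips along the way, the symbol is -1.

-1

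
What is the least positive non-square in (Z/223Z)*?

3

(2/223) = +1, so 2 is a residue.
(3/223) = −1, so 3 is the smallest positive non-residue mod 223.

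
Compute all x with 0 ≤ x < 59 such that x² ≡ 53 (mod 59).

17, 42

Since 59 ≡ 3 (mod 4), a square root of 53 is 53^((59+1)/4) = 53^15 mod 59.
Repeated squaring: 53^2≡36, 53^4≡57, 53^8≡4 (mod 59).
53^15 = 53^(8+4+2+1) ≡ 17 (mod 59).
Check: 17² = 289 ≡ 53 (mod 59). The two roots are 17 and 42.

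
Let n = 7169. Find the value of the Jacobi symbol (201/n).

Reciprocity: 201 ≡ 1 and 7169 ≡ 1 (mod 4), so (201/7169) = +(7169/201).
Reduce top mod 201: now compute (134/201).
Pull out 2: since 201 ≡ 1 (mod 8), (2/201) = +1.
Reciprocity: 67 ≡ 3 and 201 ≡ 1 (mod 4), so (67/201) = +(201/67).
Reduce top mod 67: now compute (0/67).
Top reduces to 0: gcd > 1, so the symbol is 0.

0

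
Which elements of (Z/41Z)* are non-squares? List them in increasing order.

Square k = 1,…,20 (k and 41−k give the same square):
1²=1, 2²=4, 3²=9, 4²=16, 5²=25, 6²=36, 7²≡8, 8²≡23, 9²≡40, 10²≡18, 11²≡39, 12²≡21, 13²≡5, 14²≡32, 15²≡20, 16²≡10, 17²≡2, 18²≡37, 19²≡33, 20²≡31 (mod 41).
The residues are {1, 2, 4, 5, 8, 9, 10, 16, 18, 20, 21, 23, 25, 31, 32, 33, 36, 37, 39, 40}; the non-residues are the remaining 20 nonzero classes.

3,6,7,11,12,13,14,15,17,19,22,24,26,27,28,29,30,34,35,38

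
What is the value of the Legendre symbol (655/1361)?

-1

Reciprocity: 655 ≡ 3 and 1361 ≡ 1 (mod 4), so (655/1361) = +(1361/655).
Reduce top mod 655: now compute (51/655).
Reciprocity: 51 ≡ 3 and 655 ≡ 3 (mod 4), so (51/655) = −(655/51).
Reduce top mod 51: now compute (43/51).
Reciprocity: 43 ≡ 3 and 51 ≡ 3 (mod 4), so (43/51) = −(51/43).
Reduce top mod 43: now compute (8/43).
Pull out 2^3: since 43 ≡ 3 (mod 8), (2/43) = -1, so (2/43)^3 = -1.
Reached (1/43) = 1. Collecting the sign flips along the way, the symbol is -1.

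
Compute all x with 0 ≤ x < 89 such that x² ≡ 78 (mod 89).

16, 73

89 ≡ 1 (mod 4), so we find a root by search.
Trying successive values, 16² = 256 ≡ 78 (mod 89). The other root is 89 − 16 = 73.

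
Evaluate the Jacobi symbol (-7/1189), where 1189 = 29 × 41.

First reduce: -7 ≡ 1182 (mod 1189).
Pull out 2: since 1189 ≡ 5 (mod 8), (2/1189) = -1.
Reciprocity: 591 ≡ 3 and 1189 ≡ 1 (mod 4), so (591/1189) = +(1189/591).
Reduce top mod 591: now compute (7/591).
Reciprocity: 7 ≡ 3 and 591 ≡ 3 (mod 4), so (7/591) = −(591/7).
Reduce top mod 7: now compute (3/7).
Reciprocity: 3 ≡ 3 and 7 ≡ 3 (mod 4), so (3/7) = −(7/3).
Reduce top mod 3: now compute (1/3).
Reached (1/3) = 1. Collecting the sign flips along the way, the symbol is -1.

-1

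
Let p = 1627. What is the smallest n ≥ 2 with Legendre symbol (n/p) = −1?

(2/1627) = −1, so 2 is the smallest positive non-residue mod 1627.

2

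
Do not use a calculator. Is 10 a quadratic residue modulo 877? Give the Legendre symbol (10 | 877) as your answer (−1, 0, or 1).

1

Pull out 2: since 877 ≡ 5 (mod 8), (2/877) = -1.
Reciprocity: 5 ≡ 1 and 877 ≡ 1 (mod 4), so (5/877) = +(877/5).
Reduce top mod 5: now compute (2/5).
Pull out 2: since 5 ≡ 5 (mod 8), (2/5) = -1.
Reached (1/5) = 1. Collecting the sign flips along the way, the symbol is +1.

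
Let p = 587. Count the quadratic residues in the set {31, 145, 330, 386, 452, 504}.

2

(31/587) = +1 → QR.
(145/587) = -1 → non-residue.
(330/587) = -1 → non-residue.
(386/587) = -1 → non-residue.
(452/587) = +1 → QR.
(504/587) = -1 → non-residue.
Total quadratic residues among the 6: 2.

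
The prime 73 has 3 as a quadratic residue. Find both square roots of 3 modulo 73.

21, 52

73 ≡ 1 (mod 4), so we find a root by search.
Trying successive values, 21² = 441 ≡ 3 (mod 73). The other root is 73 − 21 = 52.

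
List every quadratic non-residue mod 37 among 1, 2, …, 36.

2, 5, 6, 8, 13, 14, 15, 17, 18, 19, 20, 22, 23, 24, 29, 31, 32, 35

Square k = 1,…,18 (k and 37−k give the same square):
1²=1, 2²=4, 3²=9, 4²=16, 5²=25, 6²=36, 7²≡12, 8²≡27, 9²≡7, 10²≡26, 11²≡10, 12²≡33, 13²≡21, 14²≡11, 15²≡3, 16²≡34, 17²≡30, 18²≡28 (mod 37).
The residues are {1, 3, 4, 7, 9, 10, 11, 12, 16, 21, 25, 26, 27, 28, 30, 33, 34, 36}; the non-residues are the remaining 18 nonzero classes.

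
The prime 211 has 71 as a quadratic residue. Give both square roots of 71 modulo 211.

55, 156

Since 211 ≡ 3 (mod 4), a square root of 71 is 71^((211+1)/4) = 71^53 mod 211.
Repeated squaring: 71^2≡188, 71^4≡107, 71^8≡55, 71^16≡71, 71^32≡188 (mod 211).
71^53 = 71^(32+16+4+1) ≡ 55 (mod 211).
Check: 55² = 3025 ≡ 71 (mod 211). The two roots are 55 and 156.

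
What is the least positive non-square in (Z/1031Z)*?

(2/1031) = +1, so 2 is a residue.
(3/1031) = +1, so 3 is a residue.
(4/1031) = +1, so 4 is a residue.
(5/1031) = +1, so 5 is a residue.
(6/1031) = +1, so 6 is a residue.
(7/1031) = −1, so 7 is the smallest positive non-residue mod 1031.

7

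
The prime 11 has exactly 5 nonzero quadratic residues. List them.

Square k = 1,…,5 (k and 11−k give the same square):
1²=1, 2²=4, 3²=9, 4²≡5, 5²≡3 (mod 11).
So the quadratic residues mod 11 are {1, 3, 4, 5, 9}.

1,3,4,5,9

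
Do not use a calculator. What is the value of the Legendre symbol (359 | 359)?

0

First reduce: 359 ≡ 0 (mod 359).
Top reduces to 0: gcd > 1, so the symbol is 0.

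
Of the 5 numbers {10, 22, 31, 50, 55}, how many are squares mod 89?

4

(10/89) = +1 → QR.
(22/89) = +1 → QR.
(31/89) = -1 → non-residue.
(50/89) = +1 → QR.
(55/89) = +1 → QR.
Total quadratic residues among the 5: 4.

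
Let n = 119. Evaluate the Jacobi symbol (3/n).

1

Reciprocity: 3 ≡ 3 and 119 ≡ 3 (mod 4), so (3/119) = −(119/3).
Reduce top mod 3: now compute (2/3).
Pull out 2: since 3 ≡ 3 (mod 8), (2/3) = -1.
Reached (1/3) = 1. Collecting the sign flips along the way, the symbol is +1.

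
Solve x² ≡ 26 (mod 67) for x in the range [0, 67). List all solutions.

Since 67 ≡ 3 (mod 4), a square root of 26 is 26^((67+1)/4) = 26^17 mod 67.
Repeated squaring: 26^2≡6, 26^4≡36, 26^8≡23, 26^16≡60 (mod 67).
26^17 = 26^(16+1) ≡ 19 (mod 67).
Check: 19² = 361 ≡ 26 (mod 67). The two roots are 19 and 48.

19, 48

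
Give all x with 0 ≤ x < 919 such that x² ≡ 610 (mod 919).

Since 919 ≡ 3 (mod 4), a square root of 610 is 610^((919+1)/4) = 610^230 mod 919.
Repeated squaring: 610^2≡824, 610^4≡754, 610^8≡574, 610^16≡474, 610^32≡440, 610^64≡610, 610^128≡824 (mod 919).
610^230 = 610^(128+64+32+4+2) ≡ 440 (mod 919).
Check: 440² = 193600 ≡ 610 (mod 919). The two roots are 440 and 479.

440, 479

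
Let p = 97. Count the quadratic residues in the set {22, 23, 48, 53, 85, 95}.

(22/97) = +1 → QR.
(23/97) = -1 → non-residue.
(48/97) = +1 → QR.
(53/97) = +1 → QR.
(85/97) = +1 → QR.
(95/97) = +1 → QR.
Total quadratic residues among the 6: 5.

5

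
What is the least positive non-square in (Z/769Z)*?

7

(2/769) = +1, so 2 is a residue.
(3/769) = +1, so 3 is a residue.
(4/769) = +1, so 4 is a residue.
(5/769) = +1, so 5 is a residue.
(6/769) = +1, so 6 is a residue.
(7/769) = −1, so 7 is the smallest positive non-residue mod 769.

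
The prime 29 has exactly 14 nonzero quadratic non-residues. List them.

Square k = 1,…,14 (k and 29−k give the same square):
1²=1, 2²=4, 3²=9, 4²=16, 5²=25, 6²≡7, 7²≡20, 8²≡6, 9²≡23, 10²≡13, 11²≡5, 12²≡28, 13²≡24, 14²≡22 (mod 29).
The residues are {1, 4, 5, 6, 7, 9, 13, 16, 20, 22, 23, 24, 25, 28}; the non-residues are the remaining 14 nonzero classes.

2,3,8,10,11,12,14,15,17,18,19,21,26,27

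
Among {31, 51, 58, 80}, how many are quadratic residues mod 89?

(31/89) = -1 → non-residue.
(51/89) = -1 → non-residue.
(58/89) = -1 → non-residue.
(80/89) = +1 → QR.
Total quadratic residues among the 4: 1.

1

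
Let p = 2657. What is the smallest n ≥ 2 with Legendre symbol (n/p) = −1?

3

(2/2657) = +1, so 2 is a residue.
(3/2657) = −1, so 3 is the smallest positive non-residue mod 2657.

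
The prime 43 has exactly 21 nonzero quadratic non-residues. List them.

2 3 5 7 8 12 18 19 20 22 26 27 28 29 30 32 33 34 37 39 42

Square k = 1,…,21 (k and 43−k give the same square):
1²=1, 2²=4, 3²=9, 4²=16, 5²=25, 6²=36, 7²≡6, 8²≡21, 9²≡38, 10²≡14, 11²≡35, 12²≡15, 13²≡40, 14²≡24, 15²≡10, 16²≡41, 17²≡31, 18²≡23, 19²≡17, 20²≡13, 21²≡11 (mod 43).
The residues are {1, 4, 6, 9, 10, 11, 13, 14, 15, 16, 17, 21, 23, 24, 25, 31, 35, 36, 38, 40, 41}; the non-residues are the remaining 21 nonzero classes.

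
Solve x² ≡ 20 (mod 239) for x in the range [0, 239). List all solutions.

Since 239 ≡ 3 (mod 4), a square root of 20 is 20^((239+1)/4) = 20^60 mod 239.
Repeated squaring: 20^2≡161, 20^4≡109, 20^8≡170, 20^16≡220, 20^32≡122 (mod 239).
20^60 = 20^(32+16+8+4) ≡ 62 (mod 239).
Check: 62² = 3844 ≡ 20 (mod 239). The two roots are 62 and 177.

62, 177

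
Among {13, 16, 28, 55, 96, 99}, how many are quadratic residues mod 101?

3

(13/101) = +1 → QR.
(16/101) = +1 → QR.
(28/101) = -1 → non-residue.
(55/101) = -1 → non-residue.
(96/101) = +1 → QR.
(99/101) = -1 → non-residue.
Total quadratic residues among the 6: 3.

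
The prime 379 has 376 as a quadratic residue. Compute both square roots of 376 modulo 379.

103, 276

Since 379 ≡ 3 (mod 4), a square root of 376 is 376^((379+1)/4) = 376^95 mod 379.
Repeated squaring: 376^2≡9, 376^4≡81, 376^8≡118, 376^16≡280, 376^32≡326, 376^64≡156 (mod 379).
376^95 = 376^(64+16+8+4+2+1) ≡ 103 (mod 379).
Check: 103² = 10609 ≡ 376 (mod 379). The two roots are 103 and 276.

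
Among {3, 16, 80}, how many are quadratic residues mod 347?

(3/347) = +1 → QR.
(16/347) = +1 → QR.
(80/347) = -1 → non-residue.
Total quadratic residues among the 3: 2.

2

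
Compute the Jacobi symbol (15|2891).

1

Reciprocity: 15 ≡ 3 and 2891 ≡ 3 (mod 4), so (15/2891) = −(2891/15).
Reduce top mod 15: now compute (11/15).
Reciprocity: 11 ≡ 3 and 15 ≡ 3 (mod 4), so (11/15) = −(15/11).
Reduce top mod 11: now compute (4/11).
Pull out 2^2: since 11 ≡ 3 (mod 8), (2/11) = -1, so (2/11)^2 = +1.
Reached (1/11) = 1. Collecting the sign flips along the way, the symbol is +1.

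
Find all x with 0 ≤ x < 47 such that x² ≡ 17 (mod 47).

Since 47 ≡ 3 (mod 4), a square root of 17 is 17^((47+1)/4) = 17^12 mod 47.
Repeated squaring: 17^2≡7, 17^4≡2, 17^8≡4 (mod 47).
17^12 = 17^(8+4) ≡ 8 (mod 47).
Check: 8² = 64 ≡ 17 (mod 47). The two roots are 8 and 39.

8, 39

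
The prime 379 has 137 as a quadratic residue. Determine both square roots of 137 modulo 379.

183, 196

Since 379 ≡ 3 (mod 4), a square root of 137 is 137^((379+1)/4) = 137^95 mod 379.
Repeated squaring: 137^2≡198, 137^4≡167, 137^8≡222, 137^16≡14, 137^32≡196, 137^64≡137 (mod 379).
137^95 = 137^(64+16+8+4+2+1) ≡ 196 (mod 379).
Check: 196² = 38416 ≡ 137 (mod 379). The two roots are 183 and 196.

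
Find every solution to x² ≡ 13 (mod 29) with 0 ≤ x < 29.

29 ≡ 1 (mod 4), so we find a root by search.
Trying successive values, 10² = 100 ≡ 13 (mod 29). The other root is 29 − 10 = 19.

10, 19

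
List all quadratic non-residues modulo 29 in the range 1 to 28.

Square k = 1,…,14 (k and 29−k give the same square):
1²=1, 2²=4, 3²=9, 4²=16, 5²=25, 6²≡7, 7²≡20, 8²≡6, 9²≡23, 10²≡13, 11²≡5, 12²≡28, 13²≡24, 14²≡22 (mod 29).
The residues are {1, 4, 5, 6, 7, 9, 13, 16, 20, 22, 23, 24, 25, 28}; the non-residues are the remaining 14 nonzero classes.

2, 3, 8, 10, 11, 12, 14, 15, 17, 18, 19, 21, 26, 27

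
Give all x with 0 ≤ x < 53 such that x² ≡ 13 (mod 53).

53 ≡ 1 (mod 4), so we find a root by search.
Trying successive values, 15² = 225 ≡ 13 (mod 53). The other root is 53 − 15 = 38.

15, 38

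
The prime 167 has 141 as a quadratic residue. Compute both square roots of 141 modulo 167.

Since 167 ≡ 3 (mod 4), a square root of 141 is 141^((167+1)/4) = 141^42 mod 167.
Repeated squaring: 141^2≡8, 141^4≡64, 141^8≡88, 141^16≡62, 141^32≡3 (mod 167).
141^42 = 141^(32+8+2) ≡ 108 (mod 167).
Check: 108² = 11664 ≡ 141 (mod 167). The two roots are 59 and 108.

59, 108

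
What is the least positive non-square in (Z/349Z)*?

(2/349) = −1, so 2 is the smallest positive non-residue mod 349.

2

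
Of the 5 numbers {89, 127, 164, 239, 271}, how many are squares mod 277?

(89/277) = +1 → QR.
(127/277) = -1 → non-residue.
(164/277) = +1 → QR.
(239/277) = -1 → non-residue.
(271/277) = -1 → non-residue.
Total quadratic residues among the 5: 2.

2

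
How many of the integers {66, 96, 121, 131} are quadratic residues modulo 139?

(66/139) = +1 → QR.
(96/139) = +1 → QR.
(121/139) = +1 → QR.
(131/139) = +1 → QR.
Total quadratic residues among the 4: 4.

4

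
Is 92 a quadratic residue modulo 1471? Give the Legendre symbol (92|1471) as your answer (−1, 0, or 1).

1

Pull out 2^2: since 1471 ≡ 7 (mod 8), (2/1471) = +1, so (2/1471)^2 = +1.
Reciprocity: 23 ≡ 3 and 1471 ≡ 3 (mod 4), so (23/1471) = −(1471/23).
Reduce top mod 23: now compute (22/23).
Pull out 2: since 23 ≡ 7 (mod 8), (2/23) = +1.
Reciprocity: 11 ≡ 3 and 23 ≡ 3 (mod 4), so (11/23) = −(23/11).
Reduce top mod 11: now compute (1/11).
Reached (1/11) = 1. Collecting the sign flips along the way, the symbol is +1.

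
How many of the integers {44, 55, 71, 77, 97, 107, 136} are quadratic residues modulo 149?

1

(44/149) = -1 → non-residue.
(55/149) = -1 → non-residue.
(71/149) = -1 → non-residue.
(77/149) = -1 → non-residue.
(97/149) = -1 → non-residue.
(107/149) = +1 → QR.
(136/149) = -1 → non-residue.
Total quadratic residues among the 7: 1.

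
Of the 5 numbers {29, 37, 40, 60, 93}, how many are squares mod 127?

(29/127) = -1 → non-residue.
(37/127) = +1 → QR.
(40/127) = -1 → non-residue.
(60/127) = +1 → QR.
(93/127) = -1 → non-residue.
Total quadratic residues among the 5: 2.

2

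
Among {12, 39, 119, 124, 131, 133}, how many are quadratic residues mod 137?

3

(12/137) = -1 → non-residue.
(39/137) = +1 → QR.
(119/137) = +1 → QR.
(124/137) = -1 → non-residue.
(131/137) = -1 → non-residue.
(133/137) = +1 → QR.
Total quadratic residues among the 6: 3.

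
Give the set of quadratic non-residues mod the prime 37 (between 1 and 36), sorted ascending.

2, 5, 6, 8, 13, 14, 15, 17, 18, 19, 20, 22, 23, 24, 29, 31, 32, 35

Square k = 1,…,18 (k and 37−k give the same square):
1²=1, 2²=4, 3²=9, 4²=16, 5²=25, 6²=36, 7²≡12, 8²≡27, 9²≡7, 10²≡26, 11²≡10, 12²≡33, 13²≡21, 14²≡11, 15²≡3, 16²≡34, 17²≡30, 18²≡28 (mod 37).
The residues are {1, 3, 4, 7, 9, 10, 11, 12, 16, 21, 25, 26, 27, 28, 30, 33, 34, 36}; the non-residues are the remaining 18 nonzero classes.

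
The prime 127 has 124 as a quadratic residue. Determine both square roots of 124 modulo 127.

39, 88

Since 127 ≡ 3 (mod 4), a square root of 124 is 124^((127+1)/4) = 124^32 mod 127.
Repeated squaring: 124^2≡9, 124^4≡81, 124^8≡84, 124^16≡71, 124^32≡88 (mod 127).
124^32 = 124^(32) ≡ 88 (mod 127).
Check: 88² = 7744 ≡ 124 (mod 127). The two roots are 39 and 88.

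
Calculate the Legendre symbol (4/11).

Pull out 2^2: since 11 ≡ 3 (mod 8), (2/11) = -1, so (2/11)^2 = +1.
Reached (1/11) = 1. Collecting the sign flips along the way, the symbol is +1.

1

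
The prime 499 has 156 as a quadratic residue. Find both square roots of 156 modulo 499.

Since 499 ≡ 3 (mod 4), a square root of 156 is 156^((499+1)/4) = 156^125 mod 499.
Repeated squaring: 156^2≡384, 156^4≡251, 156^8≡127, 156^16≡161, 156^32≡472, 156^64≡230 (mod 499).
156^125 = 156^(64+32+16+8+4+1) ≡ 125 (mod 499).
Check: 125² = 15625 ≡ 156 (mod 499). The two roots are 125 and 374.

125, 374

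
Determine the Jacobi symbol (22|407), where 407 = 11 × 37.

Pull out 2: since 407 ≡ 7 (mod 8), (2/407) = +1.
Reciprocity: 11 ≡ 3 and 407 ≡ 3 (mod 4), so (11/407) = −(407/11).
Reduce top mod 11: now compute (0/11).
Top reduces to 0: gcd > 1, so the symbol is 0.

0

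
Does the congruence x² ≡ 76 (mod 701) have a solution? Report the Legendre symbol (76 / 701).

Pull out 2^2: since 701 ≡ 5 (mod 8), (2/701) = -1, so (2/701)^2 = +1.
Reciprocity: 19 ≡ 3 and 701 ≡ 1 (mod 4), so (19/701) = +(701/19).
Reduce top mod 19: now compute (17/19).
Reciprocity: 17 ≡ 1 and 19 ≡ 3 (mod 4), so (17/19) = +(19/17).
Reduce top mod 17: now compute (2/17).
Pull out 2: since 17 ≡ 1 (mod 8), (2/17) = +1.
Reached (1/17) = 1. Collecting the sign flips along the way, the symbol is +1.

1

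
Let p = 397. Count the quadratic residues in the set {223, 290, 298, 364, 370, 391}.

4

(223/397) = -1 → non-residue.
(290/397) = +1 → QR.
(298/397) = +1 → QR.
(364/397) = +1 → QR.
(370/397) = +1 → QR.
(391/397) = -1 → non-residue.
Total quadratic residues among the 6: 4.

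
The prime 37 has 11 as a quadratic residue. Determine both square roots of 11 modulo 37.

14, 23

37 ≡ 1 (mod 4), so we find a root by search.
Trying successive values, 14² = 196 ≡ 11 (mod 37). The other root is 37 − 14 = 23.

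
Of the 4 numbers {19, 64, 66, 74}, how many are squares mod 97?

2

(19/97) = -1 → non-residue.
(64/97) = +1 → QR.
(66/97) = +1 → QR.
(74/97) = -1 → non-residue.
Total quadratic residues among the 4: 2.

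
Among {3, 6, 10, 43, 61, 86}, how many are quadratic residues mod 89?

1

(3/89) = -1 → non-residue.
(6/89) = -1 → non-residue.
(10/89) = +1 → QR.
(43/89) = -1 → non-residue.
(61/89) = -1 → non-residue.
(86/89) = -1 → non-residue.
Total quadratic residues among the 6: 1.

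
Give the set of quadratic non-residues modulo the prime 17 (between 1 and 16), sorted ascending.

Square k = 1,…,8 (k and 17−k give the same square):
1²=1, 2²=4, 3²=9, 4²=16, 5²≡8, 6²≡2, 7²≡15, 8²≡13 (mod 17).
The residues are {1, 2, 4, 8, 9, 13, 15, 16}; the non-residues are the remaining 8 nonzero classes.

3 5 6 7 10 11 12 14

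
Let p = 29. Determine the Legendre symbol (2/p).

-1

Pull out 2: since 29 ≡ 5 (mod 8), (2/29) = -1.
Reached (1/29) = 1. Collecting the sign flips along the way, the symbol is -1.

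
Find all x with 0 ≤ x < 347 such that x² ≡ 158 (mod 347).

131, 216

Since 347 ≡ 3 (mod 4), a square root of 158 is 158^((347+1)/4) = 158^87 mod 347.
Repeated squaring: 158^2≡327, 158^4≡53, 158^8≡33, 158^16≡48, 158^32≡222, 158^64≡10 (mod 347).
158^87 = 158^(64+16+4+2+1) ≡ 131 (mod 347).
Check: 131² = 17161 ≡ 158 (mod 347). The two roots are 131 and 216.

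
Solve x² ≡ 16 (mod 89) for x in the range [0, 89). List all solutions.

89 ≡ 1 (mod 4), so we find a root by search.
Trying successive values, 4² = 16 ≡ 16 (mod 89). The other root is 89 − 4 = 85.

4, 85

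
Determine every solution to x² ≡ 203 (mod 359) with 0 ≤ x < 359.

Since 359 ≡ 3 (mod 4), a square root of 203 is 203^((359+1)/4) = 203^90 mod 359.
Repeated squaring: 203^2≡283, 203^4≡32, 203^8≡306, 203^16≡296, 203^32≡20, 203^64≡41 (mod 359).
203^90 = 203^(64+16+8+2) ≡ 214 (mod 359).
Check: 214² = 45796 ≡ 203 (mod 359). The two roots are 145 and 214.

145, 214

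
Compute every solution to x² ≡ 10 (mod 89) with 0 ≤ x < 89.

89 ≡ 1 (mod 4), so we find a root by search.
Trying successive values, 30² = 900 ≡ 10 (mod 89). The other root is 89 − 30 = 59.

30, 59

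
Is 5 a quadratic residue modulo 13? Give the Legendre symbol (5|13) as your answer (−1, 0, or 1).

-1

Reciprocity: 5 ≡ 1 and 13 ≡ 1 (mod 4), so (5/13) = +(13/5).
Reduce top mod 5: now compute (3/5).
Reciprocity: 3 ≡ 3 and 5 ≡ 1 (mod 4), so (3/5) = +(5/3).
Reduce top mod 3: now compute (2/3).
Pull out 2: since 3 ≡ 3 (mod 8), (2/3) = -1.
Reached (1/3) = 1. Collecting the sign flips along the way, the symbol is -1.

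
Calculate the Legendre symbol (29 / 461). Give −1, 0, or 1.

-1

Reciprocity: 29 ≡ 1 and 461 ≡ 1 (mod 4), so (29/461) = +(461/29).
Reduce top mod 29: now compute (26/29).
Pull out 2: since 29 ≡ 5 (mod 8), (2/29) = -1.
Reciprocity: 13 ≡ 1 and 29 ≡ 1 (mod 4), so (13/29) = +(29/13).
Reduce top mod 13: now compute (3/13).
Reciprocity: 3 ≡ 3 and 13 ≡ 1 (mod 4), so (3/13) = +(13/3).
Reduce top mod 3: now compute (1/3).
Reached (1/3) = 1. Collecting the sign flips along the way, the symbol is -1.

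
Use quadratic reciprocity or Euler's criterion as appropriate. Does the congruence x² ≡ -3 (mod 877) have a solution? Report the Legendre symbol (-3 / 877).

1

First reduce: -3 ≡ 874 (mod 877).
Pull out 2: since 877 ≡ 5 (mod 8), (2/877) = -1.
Reciprocity: 437 ≡ 1 and 877 ≡ 1 (mod 4), so (437/877) = +(877/437).
Reduce top mod 437: now compute (3/437).
Reciprocity: 3 ≡ 3 and 437 ≡ 1 (mod 4), so (3/437) = +(437/3).
Reduce top mod 3: now compute (2/3).
Pull out 2: since 3 ≡ 3 (mod 8), (2/3) = -1.
Reached (1/3) = 1. Collecting the sign flips along the way, the symbol is +1.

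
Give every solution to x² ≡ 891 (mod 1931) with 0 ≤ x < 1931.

Since 1931 ≡ 3 (mod 4), a square root of 891 is 891^((1931+1)/4) = 891^483 mod 1931.
Repeated squaring: 891^2≡240, 891^4≡1601, 891^8≡764, 891^16≡534, 891^32≡1299, 891^64≡1638, 891^128≡885, 891^256≡1170 (mod 1931).
891^483 = 891^(256+128+64+32+2+1) ≡ 680 (mod 1931).
Check: 680² = 462400 ≡ 891 (mod 1931). The two roots are 680 and 1251.

680, 1251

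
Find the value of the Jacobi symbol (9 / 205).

Reciprocity: 9 ≡ 1 and 205 ≡ 1 (mod 4), so (9/205) = +(205/9).
Reduce top mod 9: now compute (7/9).
Reciprocity: 7 ≡ 3 and 9 ≡ 1 (mod 4), so (7/9) = +(9/7).
Reduce top mod 7: now compute (2/7).
Pull out 2: since 7 ≡ 7 (mod 8), (2/7) = +1.
Reached (1/7) = 1. Collecting the sign flips along the way, the symbol is +1.

1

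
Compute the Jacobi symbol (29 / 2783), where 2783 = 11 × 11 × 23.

1

Reciprocity: 29 ≡ 1 and 2783 ≡ 3 (mod 4), so (29/2783) = +(2783/29).
Reduce top mod 29: now compute (28/29).
Pull out 2^2: since 29 ≡ 5 (mod 8), (2/29) = -1, so (2/29)^2 = +1.
Reciprocity: 7 ≡ 3 and 29 ≡ 1 (mod 4), so (7/29) = +(29/7).
Reduce top mod 7: now compute (1/7).
Reached (1/7) = 1. Collecting the sign flips along the way, the symbol is +1.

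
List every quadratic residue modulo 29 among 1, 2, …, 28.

Square k = 1,…,14 (k and 29−k give the same square):
1²=1, 2²=4, 3²=9, 4²=16, 5²=25, 6²≡7, 7²≡20, 8²≡6, 9²≡23, 10²≡13, 11²≡5, 12²≡28, 13²≡24, 14²≡22 (mod 29).
So the quadratic residues mod 29 are {1, 4, 5, 6, 7, 9, 13, 16, 20, 22, 23, 24, 25, 28}.

1, 4, 5, 6, 7, 9, 13, 16, 20, 22, 23, 24, 25, 28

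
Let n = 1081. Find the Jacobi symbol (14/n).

Pull out 2: since 1081 ≡ 1 (mod 8), (2/1081) = +1.
Reciprocity: 7 ≡ 3 and 1081 ≡ 1 (mod 4), so (7/1081) = +(1081/7).
Reduce top mod 7: now compute (3/7).
Reciprocity: 3 ≡ 3 and 7 ≡ 3 (mod 4), so (3/7) = −(7/3).
Reduce top mod 3: now compute (1/3).
Reached (1/3) = 1. Collecting the sign flips along the way, the symbol is -1.

-1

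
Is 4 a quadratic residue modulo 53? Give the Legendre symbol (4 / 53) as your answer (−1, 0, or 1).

1

Euler's criterion: (4/53) ≡ 4^26 (mod 53).
4^2 ≡ 16 (mod 53)
4^4 ≡ 44 (mod 53)
4^8 ≡ 28 (mod 53)
4^16 ≡ 42 (mod 53)
4^26 = 4^(16+8+2) ≡ 1 (mod 53).
Result is 1, so (4/53) = 1.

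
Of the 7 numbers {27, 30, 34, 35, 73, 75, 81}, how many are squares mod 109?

(27/109) = +1 → QR.
(30/109) = -1 → non-residue.
(34/109) = +1 → QR.
(35/109) = +1 → QR.
(73/109) = +1 → QR.
(75/109) = +1 → QR.
(81/109) = +1 → QR.
Total quadratic residues among the 7: 6.

6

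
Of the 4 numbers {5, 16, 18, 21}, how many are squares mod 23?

2

(5/23) = -1 → non-residue.
(16/23) = +1 → QR.
(18/23) = +1 → QR.
(21/23) = -1 → non-residue.
Total quadratic residues among the 4: 2.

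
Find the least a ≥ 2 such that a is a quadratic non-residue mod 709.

2

(2/709) = −1, so 2 is the smallest positive non-residue mod 709.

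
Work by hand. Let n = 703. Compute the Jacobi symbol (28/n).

Pull out 2^2: since 703 ≡ 7 (mod 8), (2/703) = +1, so (2/703)^2 = +1.
Reciprocity: 7 ≡ 3 and 703 ≡ 3 (mod 4), so (7/703) = −(703/7).
Reduce top mod 7: now compute (3/7).
Reciprocity: 3 ≡ 3 and 7 ≡ 3 (mod 4), so (3/7) = −(7/3).
Reduce top mod 3: now compute (1/3).
Reached (1/3) = 1. Collecting the sign flips along the way, the symbol is +1.

1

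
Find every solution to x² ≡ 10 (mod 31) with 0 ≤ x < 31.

14, 17

Since 31 ≡ 3 (mod 4), a square root of 10 is 10^((31+1)/4) = 10^8 mod 31.
Repeated squaring: 10^2≡7, 10^4≡18, 10^8≡14 (mod 31).
10^8 = 10^(8) ≡ 14 (mod 31).
Check: 14² = 196 ≡ 10 (mod 31). The two roots are 14 and 17.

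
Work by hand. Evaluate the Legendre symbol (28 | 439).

Euler's criterion: (28/439) ≡ 28^219 (mod 439).
28^2 ≡ 345 (mod 439)
28^4 ≡ 56 (mod 439)
28^8 ≡ 63 (mod 439)
28^16 ≡ 18 (mod 439)
28^32 ≡ 324 (mod 439)
28^64 ≡ 55 (mod 439)
28^128 ≡ 391 (mod 439)
28^219 = 28^(128+64+16+8+2+1) ≡ 1 (mod 439).
Result is 1, so (28/439) = 1.

1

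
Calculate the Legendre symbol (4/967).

1

Pull out 2^2: since 967 ≡ 7 (mod 8), (2/967) = +1, so (2/967)^2 = +1.
Reached (1/967) = 1. Collecting the sign flips along the way, the symbol is +1.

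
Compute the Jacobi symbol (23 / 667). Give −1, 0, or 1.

0

Reciprocity: 23 ≡ 3 and 667 ≡ 3 (mod 4), so (23/667) = −(667/23).
Reduce top mod 23: now compute (0/23).
Top reduces to 0: gcd > 1, so the symbol is 0.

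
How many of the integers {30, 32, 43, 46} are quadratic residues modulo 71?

3

(30/71) = +1 → QR.
(32/71) = +1 → QR.
(43/71) = +1 → QR.
(46/71) = -1 → non-residue.
Total quadratic residues among the 4: 3.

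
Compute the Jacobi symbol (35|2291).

Reciprocity: 35 ≡ 3 and 2291 ≡ 3 (mod 4), so (35/2291) = −(2291/35).
Reduce top mod 35: now compute (16/35).
Pull out 2^4: since 35 ≡ 3 (mod 8), (2/35) = -1, so (2/35)^4 = +1.
Reached (1/35) = 1. Collecting the sign flips along the way, the symbol is -1.

-1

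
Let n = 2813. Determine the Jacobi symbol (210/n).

Pull out 2: since 2813 ≡ 5 (mod 8), (2/2813) = -1.
Reciprocity: 105 ≡ 1 and 2813 ≡ 1 (mod 4), so (105/2813) = +(2813/105).
Reduce top mod 105: now compute (83/105).
Reciprocity: 83 ≡ 3 and 105 ≡ 1 (mod 4), so (83/105) = +(105/83).
Reduce top mod 83: now compute (22/83).
Pull out 2: since 83 ≡ 3 (mod 8), (2/83) = -1.
Reciprocity: 11 ≡ 3 and 83 ≡ 3 (mod 4), so (11/83) = −(83/11).
Reduce top mod 11: now compute (6/11).
Pull out 2: since 11 ≡ 3 (mod 8), (2/11) = -1.
Reciprocity: 3 ≡ 3 and 11 ≡ 3 (mod 4), so (3/11) = −(11/3).
Reduce top mod 3: now compute (2/3).
Pull out 2: since 3 ≡ 3 (mod 8), (2/3) = -1.
Reached (1/3) = 1. Collecting the sign flips along the way, the symbol is +1.

1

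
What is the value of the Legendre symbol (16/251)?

1

Euler's criterion: (16/251) ≡ 16^125 (mod 251).
16^2 ≡ 5 (mod 251)
16^4 ≡ 25 (mod 251)
16^8 ≡ 123 (mod 251)
16^16 ≡ 69 (mod 251)
16^32 ≡ 243 (mod 251)
16^64 ≡ 64 (mod 251)
16^125 = 16^(64+32+16+8+4+1) ≡ 1 (mod 251).
Result is 1, so (16/251) = 1.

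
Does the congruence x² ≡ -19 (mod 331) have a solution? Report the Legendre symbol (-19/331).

-1

Euler's criterion: (-19/331) ≡ 312^165 (mod 331).
312^2 ≡ 30 (mod 331)
312^4 ≡ 238 (mod 331)
312^8 ≡ 43 (mod 331)
312^16 ≡ 194 (mod 331)
312^32 ≡ 233 (mod 331)
312^64 ≡ 5 (mod 331)
312^128 ≡ 25 (mod 331)
312^165 = 312^(128+32+4+1) ≡ 330 (mod 331).
Result is 330 ≡ −1, so (-19/331) = −1.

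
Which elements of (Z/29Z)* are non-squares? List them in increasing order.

2, 3, 8, 10, 11, 12, 14, 15, 17, 18, 19, 21, 26, 27

Square k = 1,…,14 (k and 29−k give the same square):
1²=1, 2²=4, 3²=9, 4²=16, 5²=25, 6²≡7, 7²≡20, 8²≡6, 9²≡23, 10²≡13, 11²≡5, 12²≡28, 13²≡24, 14²≡22 (mod 29).
The residues are {1, 4, 5, 6, 7, 9, 13, 16, 20, 22, 23, 24, 25, 28}; the non-residues are the remaining 14 nonzero classes.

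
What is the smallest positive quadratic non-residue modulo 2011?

2

(2/2011) = −1, so 2 is the smallest positive non-residue mod 2011.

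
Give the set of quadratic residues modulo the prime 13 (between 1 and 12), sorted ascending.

Square k = 1,…,6 (k and 13−k give the same square):
1²=1, 2²=4, 3²=9, 4²≡3, 5²≡12, 6²≡10 (mod 13).
So the quadratic residues mod 13 are {1, 3, 4, 9, 10, 12}.

1,3,4,9,10,12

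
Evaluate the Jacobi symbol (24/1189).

Pull out 2^3: since 1189 ≡ 5 (mod 8), (2/1189) = -1, so (2/1189)^3 = -1.
Reciprocity: 3 ≡ 3 and 1189 ≡ 1 (mod 4), so (3/1189) = +(1189/3).
Reduce top mod 3: now compute (1/3).
Reached (1/3) = 1. Collecting the sign flips along the way, the symbol is -1.

-1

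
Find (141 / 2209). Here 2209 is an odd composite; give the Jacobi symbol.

0

Reciprocity: 141 ≡ 1 and 2209 ≡ 1 (mod 4), so (141/2209) = +(2209/141).
Reduce top mod 141: now compute (94/141).
Pull out 2: since 141 ≡ 5 (mod 8), (2/141) = -1.
Reciprocity: 47 ≡ 3 and 141 ≡ 1 (mod 4), so (47/141) = +(141/47).
Reduce top mod 47: now compute (0/47).
Top reduces to 0: gcd > 1, so the symbol is 0.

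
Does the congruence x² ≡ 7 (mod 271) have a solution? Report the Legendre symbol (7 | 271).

Reciprocity: 7 ≡ 3 and 271 ≡ 3 (mod 4), so (7/271) = −(271/7).
Reduce top mod 7: now compute (5/7).
Reciprocity: 5 ≡ 1 and 7 ≡ 3 (mod 4), so (5/7) = +(7/5).
Reduce top mod 5: now compute (2/5).
Pull out 2: since 5 ≡ 5 (mod 8), (2/5) = -1.
Reached (1/5) = 1. Collecting the sign flips along the way, the symbol is +1.

1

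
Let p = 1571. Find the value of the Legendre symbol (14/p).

-1

Pull out 2: since 1571 ≡ 3 (mod 8), (2/1571) = -1.
Reciprocity: 7 ≡ 3 and 1571 ≡ 3 (mod 4), so (7/1571) = −(1571/7).
Reduce top mod 7: now compute (3/7).
Reciprocity: 3 ≡ 3 and 7 ≡ 3 (mod 4), so (3/7) = −(7/3).
Reduce top mod 3: now compute (1/3).
Reached (1/3) = 1. Collecting the sign flips along the way, the symbol is -1.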